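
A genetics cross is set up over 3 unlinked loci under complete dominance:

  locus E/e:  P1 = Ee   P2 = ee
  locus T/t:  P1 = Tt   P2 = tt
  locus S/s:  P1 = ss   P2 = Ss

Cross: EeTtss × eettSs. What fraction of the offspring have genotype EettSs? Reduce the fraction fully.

P(EettSs) = 1/8

EeTtss gametes: ETs×2, Ets×2, eTs×2, ets×2
eettSs gametes: etS×4, ets×4
EeTtss×eettSs grid (8·8=64): EeTtSs=8 EeTtss=8 EettSs=8 Eettss=8 eeTtSs=8 eeTtss=8 eettSs=8 eettss=8
EettSs hits 8/64; gcd=8; 8÷8/64÷8 = 1/8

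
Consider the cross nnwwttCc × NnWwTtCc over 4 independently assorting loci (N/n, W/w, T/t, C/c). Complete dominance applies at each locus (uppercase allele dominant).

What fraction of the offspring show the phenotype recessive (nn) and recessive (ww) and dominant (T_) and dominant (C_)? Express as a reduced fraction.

nnwwttCc gametes: nwtC×8, nwtc×8
NnWwTtCc gametes: NWTC×1, NWTc×1, NWtC×1, NWtc×1, NwTC×1, NwTc×1, NwtC×1, Nwtc×1, nWTC×1, nWTc×1, nWtC×1, nWtc×1, nwTC×1, nwTc×1, nwtC×1, nwtc×1
nnwwttCc×NnWwTtCc grid (16·16=256): NnWwTtCC=8 NnWwTtCc=16 NnWwTtcc=8 NnWwttCC=8 NnWwttCc=16 NnWwttcc=8 NnwwTtCC=8 NnwwTtCc=16 NnwwTtcc=8 NnwwttCC=8 NnwwttCc=16 Nnwwttcc=8 nnWwTtCC=8 nnWwTtCc=16 nnWwTtcc=8 nnWwttCC=8 nnWwttCc=16 nnWwttcc=8 nnwwTtCC=8 nnwwTtCc=16 nnwwTtcc=8 nnwwttCC=8 nnwwttCc=16 nnwwttcc=8
nn ww T_ C_ hits 24/256; gcd=8; 24÷8/256÷8 = 3/32

P(nn ww T_ C_) = 3/32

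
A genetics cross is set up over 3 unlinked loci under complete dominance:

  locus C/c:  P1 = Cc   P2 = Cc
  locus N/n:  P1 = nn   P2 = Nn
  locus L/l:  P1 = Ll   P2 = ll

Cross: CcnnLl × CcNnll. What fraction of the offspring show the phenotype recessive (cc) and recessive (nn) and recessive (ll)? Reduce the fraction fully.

CcnnLl gametes: CnL×2, Cnl×2, cnL×2, cnl×2
CcNnll gametes: CNl×2, Cnl×2, cNl×2, cnl×2
CcnnLl×CcNnll grid (8·8=64): CCNnLl=4 CCNnll=4 CCnnLl=4 CCnnll=4 CcNnLl=8 CcNnll=8 CcnnLl=8 Ccnnll=8 ccNnLl=4 ccNnll=4 ccnnLl=4 ccnnll=4
cc nn ll hits 4/64; gcd=4; 4÷4/64÷4 = 1/16

P(cc nn ll) = 1/16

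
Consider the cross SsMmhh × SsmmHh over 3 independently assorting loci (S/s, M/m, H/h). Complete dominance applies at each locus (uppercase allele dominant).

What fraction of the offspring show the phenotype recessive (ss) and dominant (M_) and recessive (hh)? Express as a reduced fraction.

P(ss M_ hh) = 1/16

SsMmhh gametes: SMh×2, Smh×2, sMh×2, smh×2
SsmmHh gametes: SmH×2, Smh×2, smH×2, smh×2
SsMmhh×SsmmHh grid (8·8=64): SSMmHh=4 SSMmhh=4 SSmmHh=4 SSmmhh=4 SsMmHh=8 SsMmhh=8 SsmmHh=8 Ssmmhh=8 ssMmHh=4 ssMmhh=4 ssmmHh=4 ssmmhh=4
ss M_ hh hits 4/64; gcd=4; 4÷4/64÷4 = 1/16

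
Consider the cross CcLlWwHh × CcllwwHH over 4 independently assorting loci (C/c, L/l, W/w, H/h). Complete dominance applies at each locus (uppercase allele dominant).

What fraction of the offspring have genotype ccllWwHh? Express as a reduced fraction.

CcLlWwHh gametes: CLWH×1, CLWh×1, CLwH×1, CLwh×1, ClWH×1, ClWh×1, ClwH×1, Clwh×1, cLWH×1, cLWh×1, cLwH×1, cLwh×1, clWH×1, clWh×1, clwH×1, clwh×1
CcllwwHH gametes: ClwH×8, clwH×8
CcLlWwHh×CcllwwHH grid (16·16=256): CCLlWwHH=8 CCLlWwHh=8 CCLlwwHH=8 CCLlwwHh=8 CCllWwHH=8 CCllWwHh=8 CCllwwHH=8 CCllwwHh=8 CcLlWwHH=16 CcLlWwHh=16 CcLlwwHH=16 CcLlwwHh=16 CcllWwHH=16 CcllWwHh=16 CcllwwHH=16 CcllwwHh=16 ccLlWwHH=8 ccLlWwHh=8 ccLlwwHH=8 ccLlwwHh=8 ccllWwHH=8 ccllWwHh=8 ccllwwHH=8 ccllwwHh=8
ccllWwHh hits 8/256; gcd=8; 8÷8/256÷8 = 1/32

P(ccllWwHh) = 1/32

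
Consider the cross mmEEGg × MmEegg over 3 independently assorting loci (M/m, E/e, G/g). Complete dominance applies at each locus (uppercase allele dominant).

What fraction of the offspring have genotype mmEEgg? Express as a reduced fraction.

mmEEGg gametes: mEG×4, mEg×4
MmEegg gametes: MEg×2, Meg×2, mEg×2, meg×2
mmEEGg×MmEegg grid (8·8=64): MmEEGg=8 MmEEgg=8 MmEeGg=8 MmEegg=8 mmEEGg=8 mmEEgg=8 mmEeGg=8 mmEegg=8
mmEEgg hits 8/64; gcd=8; 8÷8/64÷8 = 1/8

P(mmEEgg) = 1/8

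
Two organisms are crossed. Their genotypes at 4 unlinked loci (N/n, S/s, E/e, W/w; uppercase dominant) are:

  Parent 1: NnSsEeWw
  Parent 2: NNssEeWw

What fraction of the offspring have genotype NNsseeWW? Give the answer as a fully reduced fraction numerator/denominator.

NnSsEeWw gametes: NSEW×1, NSEw×1, NSeW×1, NSew×1, NsEW×1, NsEw×1, NseW×1, Nsew×1, nSEW×1, nSEw×1, nSeW×1, nSew×1, nsEW×1, nsEw×1, nseW×1, nsew×1
NNssEeWw gametes: NsEW×4, NsEw×4, NseW×4, Nsew×4
NnSsEeWw×NNssEeWw grid (16·16=256): NNSsEEWW=4 NNSsEEWw=8 NNSsEEww=4 NNSsEeWW=8 NNSsEeWw=16 NNSsEeww=8 NNSseeWW=4 NNSseeWw=8 NNSseeww=4 NNssEEWW=4 NNssEEWw=8 NNssEEww=4 NNssEeWW=8 NNssEeWw=16 NNssEeww=8 NNsseeWW=4 NNsseeWw=8 NNsseeww=4 NnSsEEWW=4 NnSsEEWw=8 NnSsEEww=4 NnSsEeWW=8 NnSsEeWw=16 NnSsEeww=8 NnSseeWW=4 NnSseeWw=8 NnSseeww=4 NnssEEWW=4 NnssEEWw=8 NnssEEww=4 NnssEeWW=8 NnssEeWw=16 NnssEeww=8 NnsseeWW=4 NnsseeWw=8 Nnsseeww=4
NNsseeWW hits 4/256; gcd=4; 4÷4/256÷4 = 1/64

P(NNsseeWW) = 1/64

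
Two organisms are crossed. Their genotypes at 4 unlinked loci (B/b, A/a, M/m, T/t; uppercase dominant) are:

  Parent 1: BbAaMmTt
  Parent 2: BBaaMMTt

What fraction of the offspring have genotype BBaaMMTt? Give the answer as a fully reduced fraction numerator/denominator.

P(BBaaMMTt) = 1/16

BbAaMmTt gametes: BAMT×1, BAMt×1, BAmT×1, BAmt×1, BaMT×1, BaMt×1, BamT×1, Bamt×1, bAMT×1, bAMt×1, bAmT×1, bAmt×1, baMT×1, baMt×1, bamT×1, bamt×1
BBaaMMTt gametes: BaMT×8, BaMt×8
BbAaMmTt×BBaaMMTt grid (16·16=256): BBAaMMTT=8 BBAaMMTt=16 BBAaMMtt=8 BBAaMmTT=8 BBAaMmTt=16 BBAaMmtt=8 BBaaMMTT=8 BBaaMMTt=16 BBaaMMtt=8 BBaaMmTT=8 BBaaMmTt=16 BBaaMmtt=8 BbAaMMTT=8 BbAaMMTt=16 BbAaMMtt=8 BbAaMmTT=8 BbAaMmTt=16 BbAaMmtt=8 BbaaMMTT=8 BbaaMMTt=16 BbaaMMtt=8 BbaaMmTT=8 BbaaMmTt=16 BbaaMmtt=8
BBaaMMTt hits 16/256; gcd=16; 16÷16/256÷16 = 1/16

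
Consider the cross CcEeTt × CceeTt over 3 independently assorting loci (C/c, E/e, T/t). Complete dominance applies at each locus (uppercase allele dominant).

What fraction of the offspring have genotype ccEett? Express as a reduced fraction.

CcEeTt gametes: CET×1, CEt×1, CeT×1, Cet×1, cET×1, cEt×1, ceT×1, cet×1
CceeTt gametes: CeT×2, Cet×2, ceT×2, cet×2
CcEeTt×CceeTt grid (8·8=64): CCEeTT=2 CCEeTt=4 CCEett=2 CCeeTT=2 CCeeTt=4 CCeett=2 CcEeTT=4 CcEeTt=8 CcEett=4 CceeTT=4 CceeTt=8 Cceett=4 ccEeTT=2 ccEeTt=4 ccEett=2 cceeTT=2 cceeTt=4 cceett=2
ccEett hits 2/64; gcd=2; 2÷2/64÷2 = 1/32

P(ccEett) = 1/32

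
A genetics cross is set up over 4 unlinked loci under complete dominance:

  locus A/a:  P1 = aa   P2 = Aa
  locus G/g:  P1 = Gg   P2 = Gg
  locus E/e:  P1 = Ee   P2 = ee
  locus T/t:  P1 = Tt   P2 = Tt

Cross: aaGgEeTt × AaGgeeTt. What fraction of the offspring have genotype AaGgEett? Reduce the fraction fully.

P(AaGgEett) = 1/32

aaGgEeTt gametes: aGET×2, aGEt×2, aGeT×2, aGet×2, agET×2, agEt×2, ageT×2, aget×2
AaGgeeTt gametes: AGeT×2, AGet×2, AgeT×2, Aget×2, aGeT×2, aGet×2, ageT×2, aget×2
aaGgEeTt×AaGgeeTt grid (16·16=256): AaGGEeTT=4 AaGGEeTt=8 AaGGEett=4 AaGGeeTT=4 AaGGeeTt=8 AaGGeett=4 AaGgEeTT=8 AaGgEeTt=16 AaGgEett=8 AaGgeeTT=8 AaGgeeTt=16 AaGgeett=8 AaggEeTT=4 AaggEeTt=8 AaggEett=4 AaggeeTT=4 AaggeeTt=8 Aaggeett=4 aaGGEeTT=4 aaGGEeTt=8 aaGGEett=4 aaGGeeTT=4 aaGGeeTt=8 aaGGeett=4 aaGgEeTT=8 aaGgEeTt=16 aaGgEett=8 aaGgeeTT=8 aaGgeeTt=16 aaGgeett=8 aaggEeTT=4 aaggEeTt=8 aaggEett=4 aaggeeTT=4 aaggeeTt=8 aaggeett=4
AaGgEett hits 8/256; gcd=8; 8÷8/256÷8 = 1/32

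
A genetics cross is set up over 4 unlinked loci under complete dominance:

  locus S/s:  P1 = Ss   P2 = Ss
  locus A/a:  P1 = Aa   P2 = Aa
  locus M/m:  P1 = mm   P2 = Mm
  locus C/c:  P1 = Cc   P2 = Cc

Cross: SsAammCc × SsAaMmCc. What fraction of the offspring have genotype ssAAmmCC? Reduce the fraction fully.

P(ssAAmmCC) = 1/128

SsAammCc gametes: SAmC×2, SAmc×2, SamC×2, Samc×2, sAmC×2, sAmc×2, samC×2, samc×2
SsAaMmCc gametes: SAMC×1, SAMc×1, SAmC×1, SAmc×1, SaMC×1, SaMc×1, SamC×1, Samc×1, sAMC×1, sAMc×1, sAmC×1, sAmc×1, saMC×1, saMc×1, samC×1, samc×1
SsAammCc×SsAaMmCc grid (16·16=256): SSAAMmCC=2 SSAAMmCc=4 SSAAMmcc=2 SSAAmmCC=2 SSAAmmCc=4 SSAAmmcc=2 SSAaMmCC=4 SSAaMmCc=8 SSAaMmcc=4 SSAammCC=4 SSAammCc=8 SSAammcc=4 SSaaMmCC=2 SSaaMmCc=4 SSaaMmcc=2 SSaammCC=2 SSaammCc=4 SSaammcc=2 SsAAMmCC=4 SsAAMmCc=8 SsAAMmcc=4 SsAAmmCC=4 SsAAmmCc=8 SsAAmmcc=4 SsAaMmCC=8 SsAaMmCc=16 SsAaMmcc=8 SsAammCC=8 SsAammCc=16 SsAammcc=8 SsaaMmCC=4 SsaaMmCc=8 SsaaMmcc=4 SsaammCC=4 SsaammCc=8 Ssaammcc=4 ssAAMmCC=2 ssAAMmCc=4 ssAAMmcc=2 ssAAmmCC=2 ssAAmmCc=4 ssAAmmcc=2 ssAaMmCC=4 ssAaMmCc=8 ssAaMmcc=4 ssAammCC=4 ssAammCc=8 ssAammcc=4 ssaaMmCC=2 ssaaMmCc=4 ssaaMmcc=2 ssaammCC=2 ssaammCc=4 ssaammcc=2
ssAAmmCC hits 2/256; gcd=2; 2÷2/256÷2 = 1/128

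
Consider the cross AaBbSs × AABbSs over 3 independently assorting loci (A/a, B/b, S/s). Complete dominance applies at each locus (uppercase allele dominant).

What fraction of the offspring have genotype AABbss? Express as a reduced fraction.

AaBbSs gametes: ABS×1, ABs×1, AbS×1, Abs×1, aBS×1, aBs×1, abS×1, abs×1
AABbSs gametes: ABS×2, ABs×2, AbS×2, Abs×2
AaBbSs×AABbSs grid (8·8=64): AABBSS=2 AABBSs=4 AABBss=2 AABbSS=4 AABbSs=8 AABbss=4 AAbbSS=2 AAbbSs=4 AAbbss=2 AaBBSS=2 AaBBSs=4 AaBBss=2 AaBbSS=4 AaBbSs=8 AaBbss=4 AabbSS=2 AabbSs=4 Aabbss=2
AABbss hits 4/64; gcd=4; 4÷4/64÷4 = 1/16

P(AABbss) = 1/16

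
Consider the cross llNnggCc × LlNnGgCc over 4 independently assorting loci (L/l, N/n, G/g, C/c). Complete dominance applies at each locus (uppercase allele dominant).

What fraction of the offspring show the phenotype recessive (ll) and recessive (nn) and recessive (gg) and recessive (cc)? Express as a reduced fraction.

llNnggCc gametes: lNgC×4, lNgc×4, lngC×4, lngc×4
LlNnGgCc gametes: LNGC×1, LNGc×1, LNgC×1, LNgc×1, LnGC×1, LnGc×1, LngC×1, Lngc×1, lNGC×1, lNGc×1, lNgC×1, lNgc×1, lnGC×1, lnGc×1, lngC×1, lngc×1
llNnggCc×LlNnGgCc grid (16·16=256): LlNNGgCC=4 LlNNGgCc=8 LlNNGgcc=4 LlNNggCC=4 LlNNggCc=8 LlNNggcc=4 LlNnGgCC=8 LlNnGgCc=16 LlNnGgcc=8 LlNnggCC=8 LlNnggCc=16 LlNnggcc=8 LlnnGgCC=4 LlnnGgCc=8 LlnnGgcc=4 LlnnggCC=4 LlnnggCc=8 Llnnggcc=4 llNNGgCC=4 llNNGgCc=8 llNNGgcc=4 llNNggCC=4 llNNggCc=8 llNNggcc=4 llNnGgCC=8 llNnGgCc=16 llNnGgcc=8 llNnggCC=8 llNnggCc=16 llNnggcc=8 llnnGgCC=4 llnnGgCc=8 llnnGgcc=4 llnnggCC=4 llnnggCc=8 llnnggcc=4
ll nn gg cc hits 4/256; gcd=4; 4÷4/256÷4 = 1/64

P(ll nn gg cc) = 1/64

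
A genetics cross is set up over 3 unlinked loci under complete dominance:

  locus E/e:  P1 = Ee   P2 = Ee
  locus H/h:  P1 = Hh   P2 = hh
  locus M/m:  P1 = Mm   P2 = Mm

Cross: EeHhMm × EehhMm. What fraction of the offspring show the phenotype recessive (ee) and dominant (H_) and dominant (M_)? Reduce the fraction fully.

EeHhMm gametes: EHM×1, EHm×1, EhM×1, Ehm×1, eHM×1, eHm×1, ehM×1, ehm×1
EehhMm gametes: EhM×2, Ehm×2, ehM×2, ehm×2
EeHhMm×EehhMm grid (8·8=64): EEHhMM=2 EEHhMm=4 EEHhmm=2 EEhhMM=2 EEhhMm=4 EEhhmm=2 EeHhMM=4 EeHhMm=8 EeHhmm=4 EehhMM=4 EehhMm=8 Eehhmm=4 eeHhMM=2 eeHhMm=4 eeHhmm=2 eehhMM=2 eehhMm=4 eehhmm=2
ee H_ M_ hits 6/64; gcd=2; 6÷2/64÷2 = 3/32

P(ee H_ M_) = 3/32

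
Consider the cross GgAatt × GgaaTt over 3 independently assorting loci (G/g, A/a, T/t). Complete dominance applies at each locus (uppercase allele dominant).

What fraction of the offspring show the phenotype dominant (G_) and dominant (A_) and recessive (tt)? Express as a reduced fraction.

P(G_ A_ tt) = 3/16

GgAatt gametes: GAt×2, Gat×2, gAt×2, gat×2
GgaaTt gametes: GaT×2, Gat×2, gaT×2, gat×2
GgAatt×GgaaTt grid (8·8=64): GGAaTt=4 GGAatt=4 GGaaTt=4 GGaatt=4 GgAaTt=8 GgAatt=8 GgaaTt=8 Ggaatt=8 ggAaTt=4 ggAatt=4 ggaaTt=4 ggaatt=4
G_ A_ tt hits 12/64; gcd=4; 12÷4/64÷4 = 3/16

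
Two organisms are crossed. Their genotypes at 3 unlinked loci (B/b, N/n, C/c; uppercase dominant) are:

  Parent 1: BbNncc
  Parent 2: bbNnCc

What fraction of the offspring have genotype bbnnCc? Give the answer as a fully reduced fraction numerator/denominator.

P(bbnnCc) = 1/16

BbNncc gametes: BNc×2, Bnc×2, bNc×2, bnc×2
bbNnCc gametes: bNC×2, bNc×2, bnC×2, bnc×2
BbNncc×bbNnCc grid (8·8=64): BbNNCc=4 BbNNcc=4 BbNnCc=8 BbNncc=8 BbnnCc=4 Bbnncc=4 bbNNCc=4 bbNNcc=4 bbNnCc=8 bbNncc=8 bbnnCc=4 bbnncc=4
bbnnCc hits 4/64; gcd=4; 4÷4/64÷4 = 1/16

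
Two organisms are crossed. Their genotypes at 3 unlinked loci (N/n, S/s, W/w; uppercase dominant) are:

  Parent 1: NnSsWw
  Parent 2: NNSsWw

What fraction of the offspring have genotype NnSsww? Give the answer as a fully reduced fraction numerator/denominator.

P(NnSsww) = 1/16

NnSsWw gametes: NSW×1, NSw×1, NsW×1, Nsw×1, nSW×1, nSw×1, nsW×1, nsw×1
NNSsWw gametes: NSW×2, NSw×2, NsW×2, Nsw×2
NnSsWw×NNSsWw grid (8·8=64): NNSSWW=2 NNSSWw=4 NNSSww=2 NNSsWW=4 NNSsWw=8 NNSsww=4 NNssWW=2 NNssWw=4 NNssww=2 NnSSWW=2 NnSSWw=4 NnSSww=2 NnSsWW=4 NnSsWw=8 NnSsww=4 NnssWW=2 NnssWw=4 Nnssww=2
NnSsww hits 4/64; gcd=4; 4÷4/64÷4 = 1/16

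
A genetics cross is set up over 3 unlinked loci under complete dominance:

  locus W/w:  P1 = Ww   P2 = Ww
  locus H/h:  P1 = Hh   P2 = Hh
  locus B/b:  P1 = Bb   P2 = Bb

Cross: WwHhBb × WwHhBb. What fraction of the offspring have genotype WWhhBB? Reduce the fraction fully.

WwHhBb gametes: WHB×1, WHb×1, WhB×1, Whb×1, wHB×1, wHb×1, whB×1, whb×1
WwHhBb gametes: WHB×1, WHb×1, WhB×1, Whb×1, wHB×1, wHb×1, whB×1, whb×1
WwHhBb×WwHhBb grid (8·8=64): WWHHBB=1 WWHHBb=2 WWHHbb=1 WWHhBB=2 WWHhBb=4 WWHhbb=2 WWhhBB=1 WWhhBb=2 WWhhbb=1 WwHHBB=2 WwHHBb=4 WwHHbb=2 WwHhBB=4 WwHhBb=8 WwHhbb=4 WwhhBB=2 WwhhBb=4 Wwhhbb=2 wwHHBB=1 wwHHBb=2 wwHHbb=1 wwHhBB=2 wwHhBb=4 wwHhbb=2 wwhhBB=1 wwhhBb=2 wwhhbb=1
WWhhBB hits 1/64; gcd=1; 1÷1/64÷1 = 1/64

P(WWhhBB) = 1/64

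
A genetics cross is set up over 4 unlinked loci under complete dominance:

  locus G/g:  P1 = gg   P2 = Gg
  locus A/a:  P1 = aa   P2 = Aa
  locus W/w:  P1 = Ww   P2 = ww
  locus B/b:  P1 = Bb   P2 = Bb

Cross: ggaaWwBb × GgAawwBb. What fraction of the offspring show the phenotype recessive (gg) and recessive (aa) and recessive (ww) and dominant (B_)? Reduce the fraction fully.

ggaaWwBb gametes: gaWB×4, gaWb×4, gawB×4, gawb×4
GgAawwBb gametes: GAwB×2, GAwb×2, GawB×2, Gawb×2, gAwB×2, gAwb×2, gawB×2, gawb×2
ggaaWwBb×GgAawwBb grid (16·16=256): GgAaWwBB=8 GgAaWwBb=16 GgAaWwbb=8 GgAawwBB=8 GgAawwBb=16 GgAawwbb=8 GgaaWwBB=8 GgaaWwBb=16 GgaaWwbb=8 GgaawwBB=8 GgaawwBb=16 Ggaawwbb=8 ggAaWwBB=8 ggAaWwBb=16 ggAaWwbb=8 ggAawwBB=8 ggAawwBb=16 ggAawwbb=8 ggaaWwBB=8 ggaaWwBb=16 ggaaWwbb=8 ggaawwBB=8 ggaawwBb=16 ggaawwbb=8
gg aa ww B_ hits 24/256; gcd=8; 24÷8/256÷8 = 3/32

P(gg aa ww B_) = 3/32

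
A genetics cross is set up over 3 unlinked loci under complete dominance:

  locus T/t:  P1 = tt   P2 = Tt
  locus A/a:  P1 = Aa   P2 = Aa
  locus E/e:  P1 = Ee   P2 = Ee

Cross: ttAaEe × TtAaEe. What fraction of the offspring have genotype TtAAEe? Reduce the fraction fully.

ttAaEe gametes: tAE×2, tAe×2, taE×2, tae×2
TtAaEe gametes: TAE×1, TAe×1, TaE×1, Tae×1, tAE×1, tAe×1, taE×1, tae×1
ttAaEe×TtAaEe grid (8·8=64): TtAAEE=2 TtAAEe=4 TtAAee=2 TtAaEE=4 TtAaEe=8 TtAaee=4 TtaaEE=2 TtaaEe=4 Ttaaee=2 ttAAEE=2 ttAAEe=4 ttAAee=2 ttAaEE=4 ttAaEe=8 ttAaee=4 ttaaEE=2 ttaaEe=4 ttaaee=2
TtAAEe hits 4/64; gcd=4; 4÷4/64÷4 = 1/16

P(TtAAEe) = 1/16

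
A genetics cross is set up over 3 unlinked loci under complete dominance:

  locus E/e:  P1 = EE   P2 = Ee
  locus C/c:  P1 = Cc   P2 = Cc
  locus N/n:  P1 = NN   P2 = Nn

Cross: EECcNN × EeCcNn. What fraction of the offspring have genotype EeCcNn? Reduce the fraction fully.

P(EeCcNn) = 1/8

EECcNN gametes: ECN×4, EcN×4
EeCcNn gametes: ECN×1, ECn×1, EcN×1, Ecn×1, eCN×1, eCn×1, ecN×1, ecn×1
EECcNN×EeCcNn grid (8·8=64): EECCNN=4 EECCNn=4 EECcNN=8 EECcNn=8 EEccNN=4 EEccNn=4 EeCCNN=4 EeCCNn=4 EeCcNN=8 EeCcNn=8 EeccNN=4 EeccNn=4
EeCcNn hits 8/64; gcd=8; 8÷8/64÷8 = 1/8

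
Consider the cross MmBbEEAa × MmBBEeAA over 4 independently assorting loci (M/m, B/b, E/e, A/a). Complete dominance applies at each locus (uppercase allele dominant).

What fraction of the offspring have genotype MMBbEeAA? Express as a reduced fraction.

P(MMBbEeAA) = 1/32

MmBbEEAa gametes: MBEA×2, MBEa×2, MbEA×2, MbEa×2, mBEA×2, mBEa×2, mbEA×2, mbEa×2
MmBBEeAA gametes: MBEA×4, MBeA×4, mBEA×4, mBeA×4
MmBbEEAa×MmBBEeAA grid (16·16=256): MMBBEEAA=8 MMBBEEAa=8 MMBBEeAA=8 MMBBEeAa=8 MMBbEEAA=8 MMBbEEAa=8 MMBbEeAA=8 MMBbEeAa=8 MmBBEEAA=16 MmBBEEAa=16 MmBBEeAA=16 MmBBEeAa=16 MmBbEEAA=16 MmBbEEAa=16 MmBbEeAA=16 MmBbEeAa=16 mmBBEEAA=8 mmBBEEAa=8 mmBBEeAA=8 mmBBEeAa=8 mmBbEEAA=8 mmBbEEAa=8 mmBbEeAA=8 mmBbEeAa=8
MMBbEeAA hits 8/256; gcd=8; 8÷8/256÷8 = 1/32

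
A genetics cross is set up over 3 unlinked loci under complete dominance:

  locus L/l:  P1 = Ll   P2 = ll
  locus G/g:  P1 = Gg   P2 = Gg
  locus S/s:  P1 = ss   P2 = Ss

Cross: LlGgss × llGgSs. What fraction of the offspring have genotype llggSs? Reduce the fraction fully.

P(llggSs) = 1/16

LlGgss gametes: LGs×2, Lgs×2, lGs×2, lgs×2
llGgSs gametes: lGS×2, lGs×2, lgS×2, lgs×2
LlGgss×llGgSs grid (8·8=64): LlGGSs=4 LlGGss=4 LlGgSs=8 LlGgss=8 LlggSs=4 Llggss=4 llGGSs=4 llGGss=4 llGgSs=8 llGgss=8 llggSs=4 llggss=4
llggSs hits 4/64; gcd=4; 4÷4/64÷4 = 1/16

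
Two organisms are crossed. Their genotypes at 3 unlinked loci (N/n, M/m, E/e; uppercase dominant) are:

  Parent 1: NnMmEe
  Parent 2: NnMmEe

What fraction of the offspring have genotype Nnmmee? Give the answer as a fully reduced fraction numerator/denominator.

P(Nnmmee) = 1/32

NnMmEe gametes: NME×1, NMe×1, NmE×1, Nme×1, nME×1, nMe×1, nmE×1, nme×1
NnMmEe gametes: NME×1, NMe×1, NmE×1, Nme×1, nME×1, nMe×1, nmE×1, nme×1
NnMmEe×NnMmEe grid (8·8=64): NNMMEE=1 NNMMEe=2 NNMMee=1 NNMmEE=2 NNMmEe=4 NNMmee=2 NNmmEE=1 NNmmEe=2 NNmmee=1 NnMMEE=2 NnMMEe=4 NnMMee=2 NnMmEE=4 NnMmEe=8 NnMmee=4 NnmmEE=2 NnmmEe=4 Nnmmee=2 nnMMEE=1 nnMMEe=2 nnMMee=1 nnMmEE=2 nnMmEe=4 nnMmee=2 nnmmEE=1 nnmmEe=2 nnmmee=1
Nnmmee hits 2/64; gcd=2; 2÷2/64÷2 = 1/32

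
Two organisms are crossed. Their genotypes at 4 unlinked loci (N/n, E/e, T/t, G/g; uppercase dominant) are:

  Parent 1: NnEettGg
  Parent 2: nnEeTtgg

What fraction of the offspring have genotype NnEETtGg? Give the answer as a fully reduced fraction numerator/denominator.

P(NnEETtGg) = 1/32

NnEettGg gametes: NEtG×2, NEtg×2, NetG×2, Netg×2, nEtG×2, nEtg×2, netG×2, netg×2
nnEeTtgg gametes: nETg×4, nEtg×4, neTg×4, netg×4
NnEettGg×nnEeTtgg grid (16·16=256): NnEETtGg=8 NnEETtgg=8 NnEEttGg=8 NnEEttgg=8 NnEeTtGg=16 NnEeTtgg=16 NnEettGg=16 NnEettgg=16 NneeTtGg=8 NneeTtgg=8 NneettGg=8 Nneettgg=8 nnEETtGg=8 nnEETtgg=8 nnEEttGg=8 nnEEttgg=8 nnEeTtGg=16 nnEeTtgg=16 nnEettGg=16 nnEettgg=16 nneeTtGg=8 nneeTtgg=8 nneettGg=8 nneettgg=8
NnEETtGg hits 8/256; gcd=8; 8÷8/256÷8 = 1/32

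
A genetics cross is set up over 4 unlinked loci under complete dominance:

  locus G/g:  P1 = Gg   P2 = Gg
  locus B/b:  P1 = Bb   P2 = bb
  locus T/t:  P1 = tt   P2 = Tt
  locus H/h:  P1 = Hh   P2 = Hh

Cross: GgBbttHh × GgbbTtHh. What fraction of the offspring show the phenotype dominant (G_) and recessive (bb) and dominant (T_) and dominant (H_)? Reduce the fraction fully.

GgBbttHh gametes: GBtH×2, GBth×2, GbtH×2, Gbth×2, gBtH×2, gBth×2, gbtH×2, gbth×2
GgbbTtHh gametes: GbTH×2, GbTh×2, GbtH×2, Gbth×2, gbTH×2, gbTh×2, gbtH×2, gbth×2
GgBbttHh×GgbbTtHh grid (16·16=256): GGBbTtHH=4 GGBbTtHh=8 GGBbTthh=4 GGBbttHH=4 GGBbttHh=8 GGBbtthh=4 GGbbTtHH=4 GGbbTtHh=8 GGbbTthh=4 GGbbttHH=4 GGbbttHh=8 GGbbtthh=4 GgBbTtHH=8 GgBbTtHh=16 GgBbTthh=8 GgBbttHH=8 GgBbttHh=16 GgBbtthh=8 GgbbTtHH=8 GgbbTtHh=16 GgbbTthh=8 GgbbttHH=8 GgbbttHh=16 Ggbbtthh=8 ggBbTtHH=4 ggBbTtHh=8 ggBbTthh=4 ggBbttHH=4 ggBbttHh=8 ggBbtthh=4 ggbbTtHH=4 ggbbTtHh=8 ggbbTthh=4 ggbbttHH=4 ggbbttHh=8 ggbbtthh=4
G_ bb T_ H_ hits 36/256; gcd=4; 36÷4/256÷4 = 9/64

P(G_ bb T_ H_) = 9/64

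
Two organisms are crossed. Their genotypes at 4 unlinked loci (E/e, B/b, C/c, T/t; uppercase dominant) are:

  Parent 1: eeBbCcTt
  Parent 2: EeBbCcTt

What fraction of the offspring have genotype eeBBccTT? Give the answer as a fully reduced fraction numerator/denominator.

eeBbCcTt gametes: eBCT×2, eBCt×2, eBcT×2, eBct×2, ebCT×2, ebCt×2, ebcT×2, ebct×2
EeBbCcTt gametes: EBCT×1, EBCt×1, EBcT×1, EBct×1, EbCT×1, EbCt×1, EbcT×1, Ebct×1, eBCT×1, eBCt×1, eBcT×1, eBct×1, ebCT×1, ebCt×1, ebcT×1, ebct×1
eeBbCcTt×EeBbCcTt grid (16·16=256): EeBBCCTT=2 EeBBCCTt=4 EeBBCCtt=2 EeBBCcTT=4 EeBBCcTt=8 EeBBCctt=4 EeBBccTT=2 EeBBccTt=4 EeBBcctt=2 EeBbCCTT=4 EeBbCCTt=8 EeBbCCtt=4 EeBbCcTT=8 EeBbCcTt=16 EeBbCctt=8 EeBbccTT=4 EeBbccTt=8 EeBbcctt=4 EebbCCTT=2 EebbCCTt=4 EebbCCtt=2 EebbCcTT=4 EebbCcTt=8 EebbCctt=4 EebbccTT=2 EebbccTt=4 Eebbcctt=2 eeBBCCTT=2 eeBBCCTt=4 eeBBCCtt=2 eeBBCcTT=4 eeBBCcTt=8 eeBBCctt=4 eeBBccTT=2 eeBBccTt=4 eeBBcctt=2 eeBbCCTT=4 eeBbCCTt=8 eeBbCCtt=4 eeBbCcTT=8 eeBbCcTt=16 eeBbCctt=8 eeBbccTT=4 eeBbccTt=8 eeBbcctt=4 eebbCCTT=2 eebbCCTt=4 eebbCCtt=2 eebbCcTT=4 eebbCcTt=8 eebbCctt=4 eebbccTT=2 eebbccTt=4 eebbcctt=2
eeBBccTT hits 2/256; gcd=2; 2÷2/256÷2 = 1/128

P(eeBBccTT) = 1/128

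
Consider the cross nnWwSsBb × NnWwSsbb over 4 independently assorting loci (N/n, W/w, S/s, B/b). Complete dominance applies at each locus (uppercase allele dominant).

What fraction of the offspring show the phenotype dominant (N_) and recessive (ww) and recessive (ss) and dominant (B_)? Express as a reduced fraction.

P(N_ ww ss B_) = 1/64

nnWwSsBb gametes: nWSB×2, nWSb×2, nWsB×2, nWsb×2, nwSB×2, nwSb×2, nwsB×2, nwsb×2
NnWwSsbb gametes: NWSb×2, NWsb×2, NwSb×2, Nwsb×2, nWSb×2, nWsb×2, nwSb×2, nwsb×2
nnWwSsBb×NnWwSsbb grid (16·16=256): NnWWSSBb=4 NnWWSSbb=4 NnWWSsBb=8 NnWWSsbb=8 NnWWssBb=4 NnWWssbb=4 NnWwSSBb=8 NnWwSSbb=8 NnWwSsBb=16 NnWwSsbb=16 NnWwssBb=8 NnWwssbb=8 NnwwSSBb=4 NnwwSSbb=4 NnwwSsBb=8 NnwwSsbb=8 NnwwssBb=4 Nnwwssbb=4 nnWWSSBb=4 nnWWSSbb=4 nnWWSsBb=8 nnWWSsbb=8 nnWWssBb=4 nnWWssbb=4 nnWwSSBb=8 nnWwSSbb=8 nnWwSsBb=16 nnWwSsbb=16 nnWwssBb=8 nnWwssbb=8 nnwwSSBb=4 nnwwSSbb=4 nnwwSsBb=8 nnwwSsbb=8 nnwwssBb=4 nnwwssbb=4
N_ ww ss B_ hits 4/256; gcd=4; 4÷4/256÷4 = 1/64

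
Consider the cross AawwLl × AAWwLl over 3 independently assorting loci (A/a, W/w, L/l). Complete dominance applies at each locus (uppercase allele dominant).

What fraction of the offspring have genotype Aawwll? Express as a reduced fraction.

AawwLl gametes: AwL×2, Awl×2, awL×2, awl×2
AAWwLl gametes: AWL×2, AWl×2, AwL×2, Awl×2
AawwLl×AAWwLl grid (8·8=64): AAWwLL=4 AAWwLl=8 AAWwll=4 AAwwLL=4 AAwwLl=8 AAwwll=4 AaWwLL=4 AaWwLl=8 AaWwll=4 AawwLL=4 AawwLl=8 Aawwll=4
Aawwll hits 4/64; gcd=4; 4÷4/64÷4 = 1/16

P(Aawwll) = 1/16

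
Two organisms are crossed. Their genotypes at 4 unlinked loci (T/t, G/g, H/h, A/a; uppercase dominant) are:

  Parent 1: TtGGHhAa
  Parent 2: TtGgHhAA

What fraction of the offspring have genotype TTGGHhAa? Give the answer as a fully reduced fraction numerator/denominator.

P(TTGGHhAa) = 1/32

TtGGHhAa gametes: TGHA×2, TGHa×2, TGhA×2, TGha×2, tGHA×2, tGHa×2, tGhA×2, tGha×2
TtGgHhAA gametes: TGHA×2, TGhA×2, TgHA×2, TghA×2, tGHA×2, tGhA×2, tgHA×2, tghA×2
TtGGHhAa×TtGgHhAA grid (16·16=256): TTGGHHAA=4 TTGGHHAa=4 TTGGHhAA=8 TTGGHhAa=8 TTGGhhAA=4 TTGGhhAa=4 TTGgHHAA=4 TTGgHHAa=4 TTGgHhAA=8 TTGgHhAa=8 TTGghhAA=4 TTGghhAa=4 TtGGHHAA=8 TtGGHHAa=8 TtGGHhAA=16 TtGGHhAa=16 TtGGhhAA=8 TtGGhhAa=8 TtGgHHAA=8 TtGgHHAa=8 TtGgHhAA=16 TtGgHhAa=16 TtGghhAA=8 TtGghhAa=8 ttGGHHAA=4 ttGGHHAa=4 ttGGHhAA=8 ttGGHhAa=8 ttGGhhAA=4 ttGGhhAa=4 ttGgHHAA=4 ttGgHHAa=4 ttGgHhAA=8 ttGgHhAa=8 ttGghhAA=4 ttGghhAa=4
TTGGHhAa hits 8/256; gcd=8; 8÷8/256÷8 = 1/32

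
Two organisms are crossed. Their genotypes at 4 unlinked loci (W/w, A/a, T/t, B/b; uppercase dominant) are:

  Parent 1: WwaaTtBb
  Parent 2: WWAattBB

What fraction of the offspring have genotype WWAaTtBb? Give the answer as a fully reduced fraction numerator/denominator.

WwaaTtBb gametes: WaTB×2, WaTb×2, WatB×2, Watb×2, waTB×2, waTb×2, watB×2, watb×2
WWAattBB gametes: WAtB×8, WatB×8
WwaaTtBb×WWAattBB grid (16·16=256): WWAaTtBB=16 WWAaTtBb=16 WWAattBB=16 WWAattBb=16 WWaaTtBB=16 WWaaTtBb=16 WWaattBB=16 WWaattBb=16 WwAaTtBB=16 WwAaTtBb=16 WwAattBB=16 WwAattBb=16 WwaaTtBB=16 WwaaTtBb=16 WwaattBB=16 WwaattBb=16
WWAaTtBb hits 16/256; gcd=16; 16÷16/256÷16 = 1/16

P(WWAaTtBb) = 1/16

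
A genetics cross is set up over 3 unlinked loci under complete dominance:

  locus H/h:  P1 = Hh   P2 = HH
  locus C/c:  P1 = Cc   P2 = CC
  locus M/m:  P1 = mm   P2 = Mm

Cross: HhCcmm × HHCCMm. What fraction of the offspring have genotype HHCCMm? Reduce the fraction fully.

HhCcmm gametes: HCm×2, Hcm×2, hCm×2, hcm×2
HHCCMm gametes: HCM×4, HCm×4
HhCcmm×HHCCMm grid (8·8=64): HHCCMm=8 HHCCmm=8 HHCcMm=8 HHCcmm=8 HhCCMm=8 HhCCmm=8 HhCcMm=8 HhCcmm=8
HHCCMm hits 8/64; gcd=8; 8÷8/64÷8 = 1/8

P(HHCCMm) = 1/8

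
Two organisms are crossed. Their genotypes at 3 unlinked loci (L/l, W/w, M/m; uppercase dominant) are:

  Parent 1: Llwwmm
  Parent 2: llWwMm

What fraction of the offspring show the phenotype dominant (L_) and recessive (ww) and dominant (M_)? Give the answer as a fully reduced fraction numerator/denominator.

Llwwmm gametes: Lwm×4, lwm×4
llWwMm gametes: lWM×2, lWm×2, lwM×2, lwm×2
Llwwmm×llWwMm grid (8·8=64): LlWwMm=8 LlWwmm=8 LlwwMm=8 Llwwmm=8 llWwMm=8 llWwmm=8 llwwMm=8 llwwmm=8
L_ ww M_ hits 8/64; gcd=8; 8÷8/64÷8 = 1/8

P(L_ ww M_) = 1/8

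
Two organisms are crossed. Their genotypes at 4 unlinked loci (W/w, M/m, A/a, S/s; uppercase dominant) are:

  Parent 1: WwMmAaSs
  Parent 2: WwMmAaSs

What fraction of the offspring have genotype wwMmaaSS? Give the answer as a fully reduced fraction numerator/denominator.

P(wwMmaaSS) = 1/128

WwMmAaSs gametes: WMAS×1, WMAs×1, WMaS×1, WMas×1, WmAS×1, WmAs×1, WmaS×1, Wmas×1, wMAS×1, wMAs×1, wMaS×1, wMas×1, wmAS×1, wmAs×1, wmaS×1, wmas×1
WwMmAaSs gametes: WMAS×1, WMAs×1, WMaS×1, WMas×1, WmAS×1, WmAs×1, WmaS×1, Wmas×1, wMAS×1, wMAs×1, wMaS×1, wMas×1, wmAS×1, wmAs×1, wmaS×1, wmas×1
WwMmAaSs×WwMmAaSs grid (16·16=256): WWMMAASS=1 WWMMAASs=2 WWMMAAss=1 WWMMAaSS=2 WWMMAaSs=4 WWMMAass=2 WWMMaaSS=1 WWMMaaSs=2 WWMMaass=1 WWMmAASS=2 WWMmAASs=4 WWMmAAss=2 WWMmAaSS=4 WWMmAaSs=8 WWMmAass=4 WWMmaaSS=2 WWMmaaSs=4 WWMmaass=2 WWmmAASS=1 WWmmAASs=2 WWmmAAss=1 WWmmAaSS=2 WWmmAaSs=4 WWmmAass=2 WWmmaaSS=1 WWmmaaSs=2 WWmmaass=1 WwMMAASS=2 WwMMAASs=4 WwMMAAss=2 WwMMAaSS=4 WwMMAaSs=8 WwMMAass=4 WwMMaaSS=2 WwMMaaSs=4 WwMMaass=2 WwMmAASS=4 WwMmAASs=8 WwMmAAss=4 WwMmAaSS=8 WwMmAaSs=16 WwMmAass=8 WwMmaaSS=4 WwMmaaSs=8 WwMmaass=4 WwmmAASS=2 WwmmAASs=4 WwmmAAss=2 WwmmAaSS=4 WwmmAaSs=8 WwmmAass=4 WwmmaaSS=2 WwmmaaSs=4 Wwmmaass=2 wwMMAASS=1 wwMMAASs=2 wwMMAAss=1 wwMMAaSS=2 wwMMAaSs=4 wwMMAass=2 wwMMaaSS=1 wwMMaaSs=2 wwMMaass=1 wwMmAASS=2 wwMmAASs=4 wwMmAAss=2 wwMmAaSS=4 wwMmAaSs=8 wwMmAass=4 wwMmaaSS=2 wwMmaaSs=4 wwMmaass=2 wwmmAASS=1 wwmmAASs=2 wwmmAAss=1 wwmmAaSS=2 wwmmAaSs=4 wwmmAass=2 wwmmaaSS=1 wwmmaaSs=2 wwmmaass=1
wwMmaaSS hits 2/256; gcd=2; 2÷2/256÷2 = 1/128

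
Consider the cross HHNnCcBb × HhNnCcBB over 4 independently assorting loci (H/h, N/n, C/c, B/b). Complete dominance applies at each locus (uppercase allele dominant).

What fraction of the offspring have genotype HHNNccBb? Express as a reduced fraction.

P(HHNNccBb) = 1/64

HHNnCcBb gametes: HNCB×2, HNCb×2, HNcB×2, HNcb×2, HnCB×2, HnCb×2, HncB×2, Hncb×2
HhNnCcBB gametes: HNCB×2, HNcB×2, HnCB×2, HncB×2, hNCB×2, hNcB×2, hnCB×2, hncB×2
HHNnCcBb×HhNnCcBB grid (16·16=256): HHNNCCBB=4 HHNNCCBb=4 HHNNCcBB=8 HHNNCcBb=8 HHNNccBB=4 HHNNccBb=4 HHNnCCBB=8 HHNnCCBb=8 HHNnCcBB=16 HHNnCcBb=16 HHNnccBB=8 HHNnccBb=8 HHnnCCBB=4 HHnnCCBb=4 HHnnCcBB=8 HHnnCcBb=8 HHnnccBB=4 HHnnccBb=4 HhNNCCBB=4 HhNNCCBb=4 HhNNCcBB=8 HhNNCcBb=8 HhNNccBB=4 HhNNccBb=4 HhNnCCBB=8 HhNnCCBb=8 HhNnCcBB=16 HhNnCcBb=16 HhNnccBB=8 HhNnccBb=8 HhnnCCBB=4 HhnnCCBb=4 HhnnCcBB=8 HhnnCcBb=8 HhnnccBB=4 HhnnccBb=4
HHNNccBb hits 4/256; gcd=4; 4÷4/256÷4 = 1/64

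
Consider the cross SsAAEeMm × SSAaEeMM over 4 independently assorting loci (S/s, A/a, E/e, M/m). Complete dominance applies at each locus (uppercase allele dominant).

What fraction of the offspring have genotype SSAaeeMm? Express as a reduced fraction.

SsAAEeMm gametes: SAEM×2, SAEm×2, SAeM×2, SAem×2, sAEM×2, sAEm×2, sAeM×2, sAem×2
SSAaEeMM gametes: SAEM×4, SAeM×4, SaEM×4, SaeM×4
SsAAEeMm×SSAaEeMM grid (16·16=256): SSAAEEMM=8 SSAAEEMm=8 SSAAEeMM=16 SSAAEeMm=16 SSAAeeMM=8 SSAAeeMm=8 SSAaEEMM=8 SSAaEEMm=8 SSAaEeMM=16 SSAaEeMm=16 SSAaeeMM=8 SSAaeeMm=8 SsAAEEMM=8 SsAAEEMm=8 SsAAEeMM=16 SsAAEeMm=16 SsAAeeMM=8 SsAAeeMm=8 SsAaEEMM=8 SsAaEEMm=8 SsAaEeMM=16 SsAaEeMm=16 SsAaeeMM=8 SsAaeeMm=8
SSAaeeMm hits 8/256; gcd=8; 8÷8/256÷8 = 1/32

P(SSAaeeMm) = 1/32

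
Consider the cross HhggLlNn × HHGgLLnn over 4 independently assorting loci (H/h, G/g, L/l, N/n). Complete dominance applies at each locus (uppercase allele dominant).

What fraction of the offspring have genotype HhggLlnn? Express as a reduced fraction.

HhggLlNn gametes: HgLN×2, HgLn×2, HglN×2, Hgln×2, hgLN×2, hgLn×2, hglN×2, hgln×2
HHGgLLnn gametes: HGLn×8, HgLn×8
HhggLlNn×HHGgLLnn grid (16·16=256): HHGgLLNn=16 HHGgLLnn=16 HHGgLlNn=16 HHGgLlnn=16 HHggLLNn=16 HHggLLnn=16 HHggLlNn=16 HHggLlnn=16 HhGgLLNn=16 HhGgLLnn=16 HhGgLlNn=16 HhGgLlnn=16 HhggLLNn=16 HhggLLnn=16 HhggLlNn=16 HhggLlnn=16
HhggLlnn hits 16/256; gcd=16; 16÷16/256÷16 = 1/16

P(HhggLlnn) = 1/16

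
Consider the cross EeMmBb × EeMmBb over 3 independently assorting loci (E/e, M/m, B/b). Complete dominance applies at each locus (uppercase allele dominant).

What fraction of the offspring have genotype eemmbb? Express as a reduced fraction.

P(eemmbb) = 1/64

EeMmBb gametes: EMB×1, EMb×1, EmB×1, Emb×1, eMB×1, eMb×1, emB×1, emb×1
EeMmBb gametes: EMB×1, EMb×1, EmB×1, Emb×1, eMB×1, eMb×1, emB×1, emb×1
EeMmBb×EeMmBb grid (8·8=64): EEMMBB=1 EEMMBb=2 EEMMbb=1 EEMmBB=2 EEMmBb=4 EEMmbb=2 EEmmBB=1 EEmmBb=2 EEmmbb=1 EeMMBB=2 EeMMBb=4 EeMMbb=2 EeMmBB=4 EeMmBb=8 EeMmbb=4 EemmBB=2 EemmBb=4 Eemmbb=2 eeMMBB=1 eeMMBb=2 eeMMbb=1 eeMmBB=2 eeMmBb=4 eeMmbb=2 eemmBB=1 eemmBb=2 eemmbb=1
eemmbb hits 1/64; gcd=1; 1÷1/64÷1 = 1/64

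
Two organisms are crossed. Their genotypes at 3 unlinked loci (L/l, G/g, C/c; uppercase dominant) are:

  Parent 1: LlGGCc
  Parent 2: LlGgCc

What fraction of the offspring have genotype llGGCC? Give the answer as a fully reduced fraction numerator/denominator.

LlGGCc gametes: LGC×2, LGc×2, lGC×2, lGc×2
LlGgCc gametes: LGC×1, LGc×1, LgC×1, Lgc×1, lGC×1, lGc×1, lgC×1, lgc×1
LlGGCc×LlGgCc grid (8·8=64): LLGGCC=2 LLGGCc=4 LLGGcc=2 LLGgCC=2 LLGgCc=4 LLGgcc=2 LlGGCC=4 LlGGCc=8 LlGGcc=4 LlGgCC=4 LlGgCc=8 LlGgcc=4 llGGCC=2 llGGCc=4 llGGcc=2 llGgCC=2 llGgCc=4 llGgcc=2
llGGCC hits 2/64; gcd=2; 2÷2/64÷2 = 1/32

P(llGGCC) = 1/32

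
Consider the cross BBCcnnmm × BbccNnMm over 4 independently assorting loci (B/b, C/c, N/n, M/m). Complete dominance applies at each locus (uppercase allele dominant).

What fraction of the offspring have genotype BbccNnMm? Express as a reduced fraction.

BBCcnnmm gametes: BCnm×8, Bcnm×8
BbccNnMm gametes: BcNM×2, BcNm×2, BcnM×2, Bcnm×2, bcNM×2, bcNm×2, bcnM×2, bcnm×2
BBCcnnmm×BbccNnMm grid (16·16=256): BBCcNnMm=16 BBCcNnmm=16 BBCcnnMm=16 BBCcnnmm=16 BBccNnMm=16 BBccNnmm=16 BBccnnMm=16 BBccnnmm=16 BbCcNnMm=16 BbCcNnmm=16 BbCcnnMm=16 BbCcnnmm=16 BbccNnMm=16 BbccNnmm=16 BbccnnMm=16 Bbccnnmm=16
BbccNnMm hits 16/256; gcd=16; 16÷16/256÷16 = 1/16

P(BbccNnMm) = 1/16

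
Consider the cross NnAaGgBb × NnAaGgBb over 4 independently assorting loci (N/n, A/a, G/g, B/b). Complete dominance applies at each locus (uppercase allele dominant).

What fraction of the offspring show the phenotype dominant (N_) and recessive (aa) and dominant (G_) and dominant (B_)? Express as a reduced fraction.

P(N_ aa G_ B_) = 27/256

NnAaGgBb gametes: NAGB×1, NAGb×1, NAgB×1, NAgb×1, NaGB×1, NaGb×1, NagB×1, Nagb×1, nAGB×1, nAGb×1, nAgB×1, nAgb×1, naGB×1, naGb×1, nagB×1, nagb×1
NnAaGgBb gametes: NAGB×1, NAGb×1, NAgB×1, NAgb×1, NaGB×1, NaGb×1, NagB×1, Nagb×1, nAGB×1, nAGb×1, nAgB×1, nAgb×1, naGB×1, naGb×1, nagB×1, nagb×1
NnAaGgBb×NnAaGgBb grid (16·16=256): NNAAGGBB=1 NNAAGGBb=2 NNAAGGbb=1 NNAAGgBB=2 NNAAGgBb=4 NNAAGgbb=2 NNAAggBB=1 NNAAggBb=2 NNAAggbb=1 NNAaGGBB=2 NNAaGGBb=4 NNAaGGbb=2 NNAaGgBB=4 NNAaGgBb=8 NNAaGgbb=4 NNAaggBB=2 NNAaggBb=4 NNAaggbb=2 NNaaGGBB=1 NNaaGGBb=2 NNaaGGbb=1 NNaaGgBB=2 NNaaGgBb=4 NNaaGgbb=2 NNaaggBB=1 NNaaggBb=2 NNaaggbb=1 NnAAGGBB=2 NnAAGGBb=4 NnAAGGbb=2 NnAAGgBB=4 NnAAGgBb=8 NnAAGgbb=4 NnAAggBB=2 NnAAggBb=4 NnAAggbb=2 NnAaGGBB=4 NnAaGGBb=8 NnAaGGbb=4 NnAaGgBB=8 NnAaGgBb=16 NnAaGgbb=8 NnAaggBB=4 NnAaggBb=8 NnAaggbb=4 NnaaGGBB=2 NnaaGGBb=4 NnaaGGbb=2 NnaaGgBB=4 NnaaGgBb=8 NnaaGgbb=4 NnaaggBB=2 NnaaggBb=4 Nnaaggbb=2 nnAAGGBB=1 nnAAGGBb=2 nnAAGGbb=1 nnAAGgBB=2 nnAAGgBb=4 nnAAGgbb=2 nnAAggBB=1 nnAAggBb=2 nnAAggbb=1 nnAaGGBB=2 nnAaGGBb=4 nnAaGGbb=2 nnAaGgBB=4 nnAaGgBb=8 nnAaGgbb=4 nnAaggBB=2 nnAaggBb=4 nnAaggbb=2 nnaaGGBB=1 nnaaGGBb=2 nnaaGGbb=1 nnaaGgBB=2 nnaaGgBb=4 nnaaGgbb=2 nnaaggBB=1 nnaaggBb=2 nnaaggbb=1
N_ aa G_ B_ hits 27/256; gcd=1; 27÷1/256÷1 = 27/256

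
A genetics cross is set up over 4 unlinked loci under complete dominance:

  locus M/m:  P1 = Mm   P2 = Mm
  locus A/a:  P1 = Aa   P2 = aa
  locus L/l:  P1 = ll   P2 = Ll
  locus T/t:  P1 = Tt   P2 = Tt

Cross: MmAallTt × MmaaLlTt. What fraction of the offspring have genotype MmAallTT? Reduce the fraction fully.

P(MmAallTT) = 1/32

MmAallTt gametes: MAlT×2, MAlt×2, MalT×2, Malt×2, mAlT×2, mAlt×2, malT×2, malt×2
MmaaLlTt gametes: MaLT×2, MaLt×2, MalT×2, Malt×2, maLT×2, maLt×2, malT×2, malt×2
MmAallTt×MmaaLlTt grid (16·16=256): MMAaLlTT=4 MMAaLlTt=8 MMAaLltt=4 MMAallTT=4 MMAallTt=8 MMAalltt=4 MMaaLlTT=4 MMaaLlTt=8 MMaaLltt=4 MMaallTT=4 MMaallTt=8 MMaalltt=4 MmAaLlTT=8 MmAaLlTt=16 MmAaLltt=8 MmAallTT=8 MmAallTt=16 MmAalltt=8 MmaaLlTT=8 MmaaLlTt=16 MmaaLltt=8 MmaallTT=8 MmaallTt=16 Mmaalltt=8 mmAaLlTT=4 mmAaLlTt=8 mmAaLltt=4 mmAallTT=4 mmAallTt=8 mmAalltt=4 mmaaLlTT=4 mmaaLlTt=8 mmaaLltt=4 mmaallTT=4 mmaallTt=8 mmaalltt=4
MmAallTT hits 8/256; gcd=8; 8÷8/256÷8 = 1/32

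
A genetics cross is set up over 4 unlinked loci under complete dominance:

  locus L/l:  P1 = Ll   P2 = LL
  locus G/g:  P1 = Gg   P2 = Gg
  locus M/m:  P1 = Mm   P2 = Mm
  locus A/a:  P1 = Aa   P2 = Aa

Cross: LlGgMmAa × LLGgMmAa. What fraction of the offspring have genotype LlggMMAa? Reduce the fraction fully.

LlGgMmAa gametes: LGMA×1, LGMa×1, LGmA×1, LGma×1, LgMA×1, LgMa×1, LgmA×1, Lgma×1, lGMA×1, lGMa×1, lGmA×1, lGma×1, lgMA×1, lgMa×1, lgmA×1, lgma×1
LLGgMmAa gametes: LGMA×2, LGMa×2, LGmA×2, LGma×2, LgMA×2, LgMa×2, LgmA×2, Lgma×2
LlGgMmAa×LLGgMmAa grid (16·16=256): LLGGMMAA=2 LLGGMMAa=4 LLGGMMaa=2 LLGGMmAA=4 LLGGMmAa=8 LLGGMmaa=4 LLGGmmAA=2 LLGGmmAa=4 LLGGmmaa=2 LLGgMMAA=4 LLGgMMAa=8 LLGgMMaa=4 LLGgMmAA=8 LLGgMmAa=16 LLGgMmaa=8 LLGgmmAA=4 LLGgmmAa=8 LLGgmmaa=4 LLggMMAA=2 LLggMMAa=4 LLggMMaa=2 LLggMmAA=4 LLggMmAa=8 LLggMmaa=4 LLggmmAA=2 LLggmmAa=4 LLggmmaa=2 LlGGMMAA=2 LlGGMMAa=4 LlGGMMaa=2 LlGGMmAA=4 LlGGMmAa=8 LlGGMmaa=4 LlGGmmAA=2 LlGGmmAa=4 LlGGmmaa=2 LlGgMMAA=4 LlGgMMAa=8 LlGgMMaa=4 LlGgMmAA=8 LlGgMmAa=16 LlGgMmaa=8 LlGgmmAA=4 LlGgmmAa=8 LlGgmmaa=4 LlggMMAA=2 LlggMMAa=4 LlggMMaa=2 LlggMmAA=4 LlggMmAa=8 LlggMmaa=4 LlggmmAA=2 LlggmmAa=4 Llggmmaa=2
LlggMMAa hits 4/256; gcd=4; 4÷4/256÷4 = 1/64

P(LlggMMAa) = 1/64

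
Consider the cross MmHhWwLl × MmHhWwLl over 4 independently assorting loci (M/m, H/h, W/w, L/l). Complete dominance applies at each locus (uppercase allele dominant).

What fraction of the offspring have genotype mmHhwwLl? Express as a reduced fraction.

MmHhWwLl gametes: MHWL×1, MHWl×1, MHwL×1, MHwl×1, MhWL×1, MhWl×1, MhwL×1, Mhwl×1, mHWL×1, mHWl×1, mHwL×1, mHwl×1, mhWL×1, mhWl×1, mhwL×1, mhwl×1
MmHhWwLl gametes: MHWL×1, MHWl×1, MHwL×1, MHwl×1, MhWL×1, MhWl×1, MhwL×1, Mhwl×1, mHWL×1, mHWl×1, mHwL×1, mHwl×1, mhWL×1, mhWl×1, mhwL×1, mhwl×1
MmHhWwLl×MmHhWwLl grid (16·16=256): MMHHWWLL=1 MMHHWWLl=2 MMHHWWll=1 MMHHWwLL=2 MMHHWwLl=4 MMHHWwll=2 MMHHwwLL=1 MMHHwwLl=2 MMHHwwll=1 MMHhWWLL=2 MMHhWWLl=4 MMHhWWll=2 MMHhWwLL=4 MMHhWwLl=8 MMHhWwll=4 MMHhwwLL=2 MMHhwwLl=4 MMHhwwll=2 MMhhWWLL=1 MMhhWWLl=2 MMhhWWll=1 MMhhWwLL=2 MMhhWwLl=4 MMhhWwll=2 MMhhwwLL=1 MMhhwwLl=2 MMhhwwll=1 MmHHWWLL=2 MmHHWWLl=4 MmHHWWll=2 MmHHWwLL=4 MmHHWwLl=8 MmHHWwll=4 MmHHwwLL=2 MmHHwwLl=4 MmHHwwll=2 MmHhWWLL=4 MmHhWWLl=8 MmHhWWll=4 MmHhWwLL=8 MmHhWwLl=16 MmHhWwll=8 MmHhwwLL=4 MmHhwwLl=8 MmHhwwll=4 MmhhWWLL=2 MmhhWWLl=4 MmhhWWll=2 MmhhWwLL=4 MmhhWwLl=8 MmhhWwll=4 MmhhwwLL=2 MmhhwwLl=4 Mmhhwwll=2 mmHHWWLL=1 mmHHWWLl=2 mmHHWWll=1 mmHHWwLL=2 mmHHWwLl=4 mmHHWwll=2 mmHHwwLL=1 mmHHwwLl=2 mmHHwwll=1 mmHhWWLL=2 mmHhWWLl=4 mmHhWWll=2 mmHhWwLL=4 mmHhWwLl=8 mmHhWwll=4 mmHhwwLL=2 mmHhwwLl=4 mmHhwwll=2 mmhhWWLL=1 mmhhWWLl=2 mmhhWWll=1 mmhhWwLL=2 mmhhWwLl=4 mmhhWwll=2 mmhhwwLL=1 mmhhwwLl=2 mmhhwwll=1
mmHhwwLl hits 4/256; gcd=4; 4÷4/256÷4 = 1/64

P(mmHhwwLl) = 1/64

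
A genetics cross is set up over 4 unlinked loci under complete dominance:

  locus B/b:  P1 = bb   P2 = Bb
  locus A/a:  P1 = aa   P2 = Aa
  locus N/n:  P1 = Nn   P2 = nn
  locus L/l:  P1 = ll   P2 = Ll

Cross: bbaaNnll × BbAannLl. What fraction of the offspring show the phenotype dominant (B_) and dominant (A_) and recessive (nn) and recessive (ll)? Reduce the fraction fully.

P(B_ A_ nn ll) = 1/16

bbaaNnll gametes: baNl×8, banl×8
BbAannLl gametes: BAnL×2, BAnl×2, BanL×2, Banl×2, bAnL×2, bAnl×2, banL×2, banl×2
bbaaNnll×BbAannLl grid (16·16=256): BbAaNnLl=16 BbAaNnll=16 BbAannLl=16 BbAannll=16 BbaaNnLl=16 BbaaNnll=16 BbaannLl=16 Bbaannll=16 bbAaNnLl=16 bbAaNnll=16 bbAannLl=16 bbAannll=16 bbaaNnLl=16 bbaaNnll=16 bbaannLl=16 bbaannll=16
B_ A_ nn ll hits 16/256; gcd=16; 16÷16/256÷16 = 1/16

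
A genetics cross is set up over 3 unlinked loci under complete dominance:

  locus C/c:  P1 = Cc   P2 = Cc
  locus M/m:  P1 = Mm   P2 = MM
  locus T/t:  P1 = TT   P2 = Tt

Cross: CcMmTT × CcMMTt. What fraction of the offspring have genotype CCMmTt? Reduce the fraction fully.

P(CCMmTt) = 1/16

CcMmTT gametes: CMT×2, CmT×2, cMT×2, cmT×2
CcMMTt gametes: CMT×2, CMt×2, cMT×2, cMt×2
CcMmTT×CcMMTt grid (8·8=64): CCMMTT=4 CCMMTt=4 CCMmTT=4 CCMmTt=4 CcMMTT=8 CcMMTt=8 CcMmTT=8 CcMmTt=8 ccMMTT=4 ccMMTt=4 ccMmTT=4 ccMmTt=4
CCMmTt hits 4/64; gcd=4; 4÷4/64÷4 = 1/16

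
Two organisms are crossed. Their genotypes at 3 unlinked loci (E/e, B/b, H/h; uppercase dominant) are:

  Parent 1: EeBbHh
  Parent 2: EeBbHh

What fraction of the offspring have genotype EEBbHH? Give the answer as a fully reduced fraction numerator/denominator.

EeBbHh gametes: EBH×1, EBh×1, EbH×1, Ebh×1, eBH×1, eBh×1, ebH×1, ebh×1
EeBbHh gametes: EBH×1, EBh×1, EbH×1, Ebh×1, eBH×1, eBh×1, ebH×1, ebh×1
EeBbHh×EeBbHh grid (8·8=64): EEBBHH=1 EEBBHh=2 EEBBhh=1 EEBbHH=2 EEBbHh=4 EEBbhh=2 EEbbHH=1 EEbbHh=2 EEbbhh=1 EeBBHH=2 EeBBHh=4 EeBBhh=2 EeBbHH=4 EeBbHh=8 EeBbhh=4 EebbHH=2 EebbHh=4 Eebbhh=2 eeBBHH=1 eeBBHh=2 eeBBhh=1 eeBbHH=2 eeBbHh=4 eeBbhh=2 eebbHH=1 eebbHh=2 eebbhh=1
EEBbHH hits 2/64; gcd=2; 2÷2/64÷2 = 1/32

P(EEBbHH) = 1/32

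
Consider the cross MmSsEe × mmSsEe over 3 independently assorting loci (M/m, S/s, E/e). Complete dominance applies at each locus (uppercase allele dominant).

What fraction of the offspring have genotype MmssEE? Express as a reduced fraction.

P(MmssEE) = 1/32

MmSsEe gametes: MSE×1, MSe×1, MsE×1, Mse×1, mSE×1, mSe×1, msE×1, mse×1
mmSsEe gametes: mSE×2, mSe×2, msE×2, mse×2
MmSsEe×mmSsEe grid (8·8=64): MmSSEE=2 MmSSEe=4 MmSSee=2 MmSsEE=4 MmSsEe=8 MmSsee=4 MmssEE=2 MmssEe=4 Mmssee=2 mmSSEE=2 mmSSEe=4 mmSSee=2 mmSsEE=4 mmSsEe=8 mmSsee=4 mmssEE=2 mmssEe=4 mmssee=2
MmssEE hits 2/64; gcd=2; 2÷2/64÷2 = 1/32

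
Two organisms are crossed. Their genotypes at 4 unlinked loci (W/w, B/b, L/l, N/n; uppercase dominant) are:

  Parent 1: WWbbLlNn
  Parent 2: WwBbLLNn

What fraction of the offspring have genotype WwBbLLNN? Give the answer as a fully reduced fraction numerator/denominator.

WWbbLlNn gametes: WbLN×4, WbLn×4, WblN×4, Wbln×4
WwBbLLNn gametes: WBLN×2, WBLn×2, WbLN×2, WbLn×2, wBLN×2, wBLn×2, wbLN×2, wbLn×2
WWbbLlNn×WwBbLLNn grid (16·16=256): WWBbLLNN=8 WWBbLLNn=16 WWBbLLnn=8 WWBbLlNN=8 WWBbLlNn=16 WWBbLlnn=8 WWbbLLNN=8 WWbbLLNn=16 WWbbLLnn=8 WWbbLlNN=8 WWbbLlNn=16 WWbbLlnn=8 WwBbLLNN=8 WwBbLLNn=16 WwBbLLnn=8 WwBbLlNN=8 WwBbLlNn=16 WwBbLlnn=8 WwbbLLNN=8 WwbbLLNn=16 WwbbLLnn=8 WwbbLlNN=8 WwbbLlNn=16 WwbbLlnn=8
WwBbLLNN hits 8/256; gcd=8; 8÷8/256÷8 = 1/32

P(WwBbLLNN) = 1/32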